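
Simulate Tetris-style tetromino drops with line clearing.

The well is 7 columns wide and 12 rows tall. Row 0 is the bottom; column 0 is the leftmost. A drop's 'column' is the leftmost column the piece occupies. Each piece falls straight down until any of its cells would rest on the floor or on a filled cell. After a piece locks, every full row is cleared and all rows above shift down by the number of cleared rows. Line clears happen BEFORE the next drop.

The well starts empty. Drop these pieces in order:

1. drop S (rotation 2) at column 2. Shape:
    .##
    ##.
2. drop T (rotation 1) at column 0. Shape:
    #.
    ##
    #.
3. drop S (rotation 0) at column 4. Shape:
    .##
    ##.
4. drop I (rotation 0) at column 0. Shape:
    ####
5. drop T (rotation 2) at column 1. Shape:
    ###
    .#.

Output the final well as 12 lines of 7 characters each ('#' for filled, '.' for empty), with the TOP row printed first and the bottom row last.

Answer: .......
.......
.......
.......
.......
.......
.###...
..#....
####.##
#...##.
##.##..
#.##...

Derivation:
Drop 1: S rot2 at col 2 lands with bottom-row=0; cleared 0 line(s) (total 0); column heights now [0 0 1 2 2 0 0], max=2
Drop 2: T rot1 at col 0 lands with bottom-row=0; cleared 0 line(s) (total 0); column heights now [3 2 1 2 2 0 0], max=3
Drop 3: S rot0 at col 4 lands with bottom-row=2; cleared 0 line(s) (total 0); column heights now [3 2 1 2 3 4 4], max=4
Drop 4: I rot0 at col 0 lands with bottom-row=3; cleared 0 line(s) (total 0); column heights now [4 4 4 4 3 4 4], max=4
Drop 5: T rot2 at col 1 lands with bottom-row=4; cleared 0 line(s) (total 0); column heights now [4 6 6 6 3 4 4], max=6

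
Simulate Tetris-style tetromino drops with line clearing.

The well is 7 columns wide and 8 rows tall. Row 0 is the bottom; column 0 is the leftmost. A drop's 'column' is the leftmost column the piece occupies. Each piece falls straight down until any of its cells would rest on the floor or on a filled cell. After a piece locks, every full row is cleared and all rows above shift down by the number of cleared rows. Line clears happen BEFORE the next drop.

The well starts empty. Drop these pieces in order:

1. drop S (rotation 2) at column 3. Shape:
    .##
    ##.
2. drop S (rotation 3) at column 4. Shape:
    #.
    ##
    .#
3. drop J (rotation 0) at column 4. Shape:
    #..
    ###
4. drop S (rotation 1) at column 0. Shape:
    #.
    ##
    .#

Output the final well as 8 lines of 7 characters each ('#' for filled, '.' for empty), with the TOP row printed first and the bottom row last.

Answer: .......
....#..
....###
....#..
....##.
#....#.
##..##.
.#.##..

Derivation:
Drop 1: S rot2 at col 3 lands with bottom-row=0; cleared 0 line(s) (total 0); column heights now [0 0 0 1 2 2 0], max=2
Drop 2: S rot3 at col 4 lands with bottom-row=2; cleared 0 line(s) (total 0); column heights now [0 0 0 1 5 4 0], max=5
Drop 3: J rot0 at col 4 lands with bottom-row=5; cleared 0 line(s) (total 0); column heights now [0 0 0 1 7 6 6], max=7
Drop 4: S rot1 at col 0 lands with bottom-row=0; cleared 0 line(s) (total 0); column heights now [3 2 0 1 7 6 6], max=7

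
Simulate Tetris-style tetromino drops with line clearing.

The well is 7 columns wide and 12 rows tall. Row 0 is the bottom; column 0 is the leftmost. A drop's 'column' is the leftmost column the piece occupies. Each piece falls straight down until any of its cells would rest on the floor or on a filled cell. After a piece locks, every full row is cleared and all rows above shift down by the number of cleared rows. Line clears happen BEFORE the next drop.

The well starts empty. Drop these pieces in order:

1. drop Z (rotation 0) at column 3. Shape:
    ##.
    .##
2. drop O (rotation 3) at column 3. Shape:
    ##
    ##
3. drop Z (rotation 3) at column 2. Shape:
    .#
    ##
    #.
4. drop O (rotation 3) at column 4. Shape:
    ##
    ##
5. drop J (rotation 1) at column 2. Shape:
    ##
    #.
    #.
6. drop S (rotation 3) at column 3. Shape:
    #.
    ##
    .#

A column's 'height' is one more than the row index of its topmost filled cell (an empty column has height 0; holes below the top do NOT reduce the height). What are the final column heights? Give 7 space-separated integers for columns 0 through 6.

Drop 1: Z rot0 at col 3 lands with bottom-row=0; cleared 0 line(s) (total 0); column heights now [0 0 0 2 2 1 0], max=2
Drop 2: O rot3 at col 3 lands with bottom-row=2; cleared 0 line(s) (total 0); column heights now [0 0 0 4 4 1 0], max=4
Drop 3: Z rot3 at col 2 lands with bottom-row=3; cleared 0 line(s) (total 0); column heights now [0 0 5 6 4 1 0], max=6
Drop 4: O rot3 at col 4 lands with bottom-row=4; cleared 0 line(s) (total 0); column heights now [0 0 5 6 6 6 0], max=6
Drop 5: J rot1 at col 2 lands with bottom-row=5; cleared 0 line(s) (total 0); column heights now [0 0 8 8 6 6 0], max=8
Drop 6: S rot3 at col 3 lands with bottom-row=7; cleared 0 line(s) (total 0); column heights now [0 0 8 10 9 6 0], max=10

Answer: 0 0 8 10 9 6 0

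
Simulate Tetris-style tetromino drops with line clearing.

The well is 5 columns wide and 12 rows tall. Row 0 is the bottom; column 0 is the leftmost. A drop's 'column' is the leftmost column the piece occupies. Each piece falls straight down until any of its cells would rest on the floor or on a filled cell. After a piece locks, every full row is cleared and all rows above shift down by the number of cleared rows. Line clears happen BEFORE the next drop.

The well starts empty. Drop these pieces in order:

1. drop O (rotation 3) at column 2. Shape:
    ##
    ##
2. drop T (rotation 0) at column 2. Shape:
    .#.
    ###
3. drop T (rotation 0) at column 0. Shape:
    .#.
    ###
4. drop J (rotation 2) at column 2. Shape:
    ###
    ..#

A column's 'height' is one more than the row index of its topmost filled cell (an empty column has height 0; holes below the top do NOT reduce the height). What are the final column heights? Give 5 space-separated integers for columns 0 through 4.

Answer: 0 4 4 4 4

Derivation:
Drop 1: O rot3 at col 2 lands with bottom-row=0; cleared 0 line(s) (total 0); column heights now [0 0 2 2 0], max=2
Drop 2: T rot0 at col 2 lands with bottom-row=2; cleared 0 line(s) (total 0); column heights now [0 0 3 4 3], max=4
Drop 3: T rot0 at col 0 lands with bottom-row=3; cleared 0 line(s) (total 0); column heights now [4 5 4 4 3], max=5
Drop 4: J rot2 at col 2 lands with bottom-row=3; cleared 1 line(s) (total 1); column heights now [0 4 4 4 4], max=4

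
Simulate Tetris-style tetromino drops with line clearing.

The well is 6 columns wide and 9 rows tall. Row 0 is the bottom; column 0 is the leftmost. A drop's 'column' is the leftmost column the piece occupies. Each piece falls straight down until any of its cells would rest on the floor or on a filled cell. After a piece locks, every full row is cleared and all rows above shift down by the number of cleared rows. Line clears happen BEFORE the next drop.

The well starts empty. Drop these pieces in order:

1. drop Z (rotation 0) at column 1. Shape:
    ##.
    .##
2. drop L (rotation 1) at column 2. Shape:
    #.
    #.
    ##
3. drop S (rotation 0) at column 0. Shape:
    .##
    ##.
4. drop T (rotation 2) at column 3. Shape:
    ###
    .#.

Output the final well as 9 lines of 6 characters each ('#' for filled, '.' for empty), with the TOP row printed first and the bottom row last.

Drop 1: Z rot0 at col 1 lands with bottom-row=0; cleared 0 line(s) (total 0); column heights now [0 2 2 1 0 0], max=2
Drop 2: L rot1 at col 2 lands with bottom-row=2; cleared 0 line(s) (total 0); column heights now [0 2 5 3 0 0], max=5
Drop 3: S rot0 at col 0 lands with bottom-row=4; cleared 0 line(s) (total 0); column heights now [5 6 6 3 0 0], max=6
Drop 4: T rot2 at col 3 lands with bottom-row=2; cleared 0 line(s) (total 0); column heights now [5 6 6 4 4 4], max=6

Answer: ......
......
......
.##...
###...
..####
..###.
.##...
..##..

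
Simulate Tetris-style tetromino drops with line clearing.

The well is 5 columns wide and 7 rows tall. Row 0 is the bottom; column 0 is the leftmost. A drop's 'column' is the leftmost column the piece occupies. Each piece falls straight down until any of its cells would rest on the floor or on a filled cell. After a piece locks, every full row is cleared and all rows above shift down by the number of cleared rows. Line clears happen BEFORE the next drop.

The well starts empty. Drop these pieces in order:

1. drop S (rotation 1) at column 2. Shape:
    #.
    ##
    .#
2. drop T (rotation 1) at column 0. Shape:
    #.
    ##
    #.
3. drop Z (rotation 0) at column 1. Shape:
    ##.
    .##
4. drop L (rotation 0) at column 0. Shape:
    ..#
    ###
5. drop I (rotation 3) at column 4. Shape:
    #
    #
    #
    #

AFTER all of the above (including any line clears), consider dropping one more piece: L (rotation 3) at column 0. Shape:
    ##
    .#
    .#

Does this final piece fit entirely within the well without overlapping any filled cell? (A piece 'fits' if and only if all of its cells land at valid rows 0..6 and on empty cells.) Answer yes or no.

Answer: no

Derivation:
Drop 1: S rot1 at col 2 lands with bottom-row=0; cleared 0 line(s) (total 0); column heights now [0 0 3 2 0], max=3
Drop 2: T rot1 at col 0 lands with bottom-row=0; cleared 0 line(s) (total 0); column heights now [3 2 3 2 0], max=3
Drop 3: Z rot0 at col 1 lands with bottom-row=3; cleared 0 line(s) (total 0); column heights now [3 5 5 4 0], max=5
Drop 4: L rot0 at col 0 lands with bottom-row=5; cleared 0 line(s) (total 0); column heights now [6 6 7 4 0], max=7
Drop 5: I rot3 at col 4 lands with bottom-row=0; cleared 1 line(s) (total 1); column heights now [5 5 6 3 3], max=6
Test piece L rot3 at col 0 (width 2): heights before test = [5 5 6 3 3]; fits = False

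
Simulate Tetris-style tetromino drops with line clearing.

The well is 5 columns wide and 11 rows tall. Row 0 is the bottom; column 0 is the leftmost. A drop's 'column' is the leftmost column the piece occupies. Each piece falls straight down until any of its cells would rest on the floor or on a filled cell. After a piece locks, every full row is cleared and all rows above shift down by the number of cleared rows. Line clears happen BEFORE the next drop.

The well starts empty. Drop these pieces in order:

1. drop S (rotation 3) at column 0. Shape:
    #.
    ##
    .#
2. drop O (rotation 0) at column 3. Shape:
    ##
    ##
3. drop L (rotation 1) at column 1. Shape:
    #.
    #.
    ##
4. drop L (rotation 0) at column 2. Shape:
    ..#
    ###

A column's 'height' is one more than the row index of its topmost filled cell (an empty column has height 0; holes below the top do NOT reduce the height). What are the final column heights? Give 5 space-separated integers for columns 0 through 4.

Drop 1: S rot3 at col 0 lands with bottom-row=0; cleared 0 line(s) (total 0); column heights now [3 2 0 0 0], max=3
Drop 2: O rot0 at col 3 lands with bottom-row=0; cleared 0 line(s) (total 0); column heights now [3 2 0 2 2], max=3
Drop 3: L rot1 at col 1 lands with bottom-row=2; cleared 0 line(s) (total 0); column heights now [3 5 3 2 2], max=5
Drop 4: L rot0 at col 2 lands with bottom-row=3; cleared 0 line(s) (total 0); column heights now [3 5 4 4 5], max=5

Answer: 3 5 4 4 5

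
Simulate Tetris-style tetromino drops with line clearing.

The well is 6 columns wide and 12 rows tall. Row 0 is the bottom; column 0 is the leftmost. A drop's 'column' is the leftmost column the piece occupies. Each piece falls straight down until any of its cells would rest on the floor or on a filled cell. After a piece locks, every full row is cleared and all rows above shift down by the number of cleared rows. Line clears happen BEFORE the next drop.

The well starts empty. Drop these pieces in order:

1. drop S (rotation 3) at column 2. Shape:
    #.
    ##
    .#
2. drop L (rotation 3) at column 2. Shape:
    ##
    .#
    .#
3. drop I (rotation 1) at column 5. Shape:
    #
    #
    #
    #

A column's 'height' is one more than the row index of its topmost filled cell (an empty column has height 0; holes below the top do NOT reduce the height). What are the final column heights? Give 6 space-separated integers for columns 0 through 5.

Drop 1: S rot3 at col 2 lands with bottom-row=0; cleared 0 line(s) (total 0); column heights now [0 0 3 2 0 0], max=3
Drop 2: L rot3 at col 2 lands with bottom-row=2; cleared 0 line(s) (total 0); column heights now [0 0 5 5 0 0], max=5
Drop 3: I rot1 at col 5 lands with bottom-row=0; cleared 0 line(s) (total 0); column heights now [0 0 5 5 0 4], max=5

Answer: 0 0 5 5 0 4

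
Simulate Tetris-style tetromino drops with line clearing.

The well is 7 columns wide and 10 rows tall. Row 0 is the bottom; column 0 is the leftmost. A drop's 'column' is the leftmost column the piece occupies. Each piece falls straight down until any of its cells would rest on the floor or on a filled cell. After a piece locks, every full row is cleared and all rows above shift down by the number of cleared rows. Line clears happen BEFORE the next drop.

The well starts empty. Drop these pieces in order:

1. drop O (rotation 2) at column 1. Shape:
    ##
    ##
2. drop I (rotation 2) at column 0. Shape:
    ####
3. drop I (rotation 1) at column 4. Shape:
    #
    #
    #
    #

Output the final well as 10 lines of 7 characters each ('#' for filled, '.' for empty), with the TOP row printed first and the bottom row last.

Answer: .......
.......
.......
.......
.......
.......
....#..
#####..
.##.#..
.##.#..

Derivation:
Drop 1: O rot2 at col 1 lands with bottom-row=0; cleared 0 line(s) (total 0); column heights now [0 2 2 0 0 0 0], max=2
Drop 2: I rot2 at col 0 lands with bottom-row=2; cleared 0 line(s) (total 0); column heights now [3 3 3 3 0 0 0], max=3
Drop 3: I rot1 at col 4 lands with bottom-row=0; cleared 0 line(s) (total 0); column heights now [3 3 3 3 4 0 0], max=4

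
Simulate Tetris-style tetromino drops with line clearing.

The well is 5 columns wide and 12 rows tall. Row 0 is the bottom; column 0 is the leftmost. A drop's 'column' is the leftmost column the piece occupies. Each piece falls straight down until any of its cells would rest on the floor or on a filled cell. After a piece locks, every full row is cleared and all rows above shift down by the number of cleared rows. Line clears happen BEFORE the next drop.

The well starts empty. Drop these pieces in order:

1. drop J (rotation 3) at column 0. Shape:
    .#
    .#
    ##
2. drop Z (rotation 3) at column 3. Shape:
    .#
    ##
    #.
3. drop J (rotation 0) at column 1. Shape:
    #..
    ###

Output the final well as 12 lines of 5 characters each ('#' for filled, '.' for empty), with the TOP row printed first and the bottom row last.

Answer: .....
.....
.....
.....
.....
.....
.....
.#...
.###.
.#..#
.#.##
##.#.

Derivation:
Drop 1: J rot3 at col 0 lands with bottom-row=0; cleared 0 line(s) (total 0); column heights now [1 3 0 0 0], max=3
Drop 2: Z rot3 at col 3 lands with bottom-row=0; cleared 0 line(s) (total 0); column heights now [1 3 0 2 3], max=3
Drop 3: J rot0 at col 1 lands with bottom-row=3; cleared 0 line(s) (total 0); column heights now [1 5 4 4 3], max=5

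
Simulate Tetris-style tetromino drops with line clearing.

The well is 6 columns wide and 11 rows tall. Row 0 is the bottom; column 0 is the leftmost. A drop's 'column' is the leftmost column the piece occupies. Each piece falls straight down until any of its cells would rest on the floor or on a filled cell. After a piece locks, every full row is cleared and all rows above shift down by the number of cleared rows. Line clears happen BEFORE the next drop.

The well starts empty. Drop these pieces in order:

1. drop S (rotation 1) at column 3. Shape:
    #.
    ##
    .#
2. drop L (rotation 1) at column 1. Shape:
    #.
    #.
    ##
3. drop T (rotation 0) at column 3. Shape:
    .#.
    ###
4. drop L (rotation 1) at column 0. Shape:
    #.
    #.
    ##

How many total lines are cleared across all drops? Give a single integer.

Drop 1: S rot1 at col 3 lands with bottom-row=0; cleared 0 line(s) (total 0); column heights now [0 0 0 3 2 0], max=3
Drop 2: L rot1 at col 1 lands with bottom-row=0; cleared 0 line(s) (total 0); column heights now [0 3 1 3 2 0], max=3
Drop 3: T rot0 at col 3 lands with bottom-row=3; cleared 0 line(s) (total 0); column heights now [0 3 1 4 5 4], max=5
Drop 4: L rot1 at col 0 lands with bottom-row=3; cleared 0 line(s) (total 0); column heights now [6 4 1 4 5 4], max=6

Answer: 0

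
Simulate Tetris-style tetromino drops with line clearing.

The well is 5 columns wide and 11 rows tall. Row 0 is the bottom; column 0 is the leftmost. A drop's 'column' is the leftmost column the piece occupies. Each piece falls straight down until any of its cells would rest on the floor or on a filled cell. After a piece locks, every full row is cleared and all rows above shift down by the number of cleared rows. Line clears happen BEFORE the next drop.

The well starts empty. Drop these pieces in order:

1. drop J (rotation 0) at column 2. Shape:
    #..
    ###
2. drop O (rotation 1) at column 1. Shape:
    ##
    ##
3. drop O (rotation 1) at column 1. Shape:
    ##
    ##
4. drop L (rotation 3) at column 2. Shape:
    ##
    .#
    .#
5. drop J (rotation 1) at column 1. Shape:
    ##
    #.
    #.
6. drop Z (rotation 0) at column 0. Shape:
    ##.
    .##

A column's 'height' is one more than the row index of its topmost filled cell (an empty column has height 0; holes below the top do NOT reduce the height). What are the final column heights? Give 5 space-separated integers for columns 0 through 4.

Answer: 11 11 10 7 1

Derivation:
Drop 1: J rot0 at col 2 lands with bottom-row=0; cleared 0 line(s) (total 0); column heights now [0 0 2 1 1], max=2
Drop 2: O rot1 at col 1 lands with bottom-row=2; cleared 0 line(s) (total 0); column heights now [0 4 4 1 1], max=4
Drop 3: O rot1 at col 1 lands with bottom-row=4; cleared 0 line(s) (total 0); column heights now [0 6 6 1 1], max=6
Drop 4: L rot3 at col 2 lands with bottom-row=4; cleared 0 line(s) (total 0); column heights now [0 6 7 7 1], max=7
Drop 5: J rot1 at col 1 lands with bottom-row=6; cleared 0 line(s) (total 0); column heights now [0 9 9 7 1], max=9
Drop 6: Z rot0 at col 0 lands with bottom-row=9; cleared 0 line(s) (total 0); column heights now [11 11 10 7 1], max=11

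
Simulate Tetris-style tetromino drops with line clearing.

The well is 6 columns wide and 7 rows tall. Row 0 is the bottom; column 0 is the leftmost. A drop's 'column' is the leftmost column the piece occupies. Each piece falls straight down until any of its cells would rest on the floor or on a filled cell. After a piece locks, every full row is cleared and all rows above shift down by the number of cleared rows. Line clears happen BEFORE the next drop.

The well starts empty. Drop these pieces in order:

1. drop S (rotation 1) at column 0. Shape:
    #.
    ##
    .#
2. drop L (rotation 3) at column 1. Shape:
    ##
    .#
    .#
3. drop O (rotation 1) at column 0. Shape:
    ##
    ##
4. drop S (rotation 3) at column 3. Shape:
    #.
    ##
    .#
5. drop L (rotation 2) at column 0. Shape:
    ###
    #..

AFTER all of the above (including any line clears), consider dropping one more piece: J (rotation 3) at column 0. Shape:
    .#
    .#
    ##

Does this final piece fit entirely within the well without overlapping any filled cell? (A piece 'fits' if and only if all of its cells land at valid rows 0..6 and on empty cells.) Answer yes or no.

Answer: no

Derivation:
Drop 1: S rot1 at col 0 lands with bottom-row=0; cleared 0 line(s) (total 0); column heights now [3 2 0 0 0 0], max=3
Drop 2: L rot3 at col 1 lands with bottom-row=0; cleared 0 line(s) (total 0); column heights now [3 3 3 0 0 0], max=3
Drop 3: O rot1 at col 0 lands with bottom-row=3; cleared 0 line(s) (total 0); column heights now [5 5 3 0 0 0], max=5
Drop 4: S rot3 at col 3 lands with bottom-row=0; cleared 0 line(s) (total 0); column heights now [5 5 3 3 2 0], max=5
Drop 5: L rot2 at col 0 lands with bottom-row=5; cleared 0 line(s) (total 0); column heights now [7 7 7 3 2 0], max=7
Test piece J rot3 at col 0 (width 2): heights before test = [7 7 7 3 2 0]; fits = False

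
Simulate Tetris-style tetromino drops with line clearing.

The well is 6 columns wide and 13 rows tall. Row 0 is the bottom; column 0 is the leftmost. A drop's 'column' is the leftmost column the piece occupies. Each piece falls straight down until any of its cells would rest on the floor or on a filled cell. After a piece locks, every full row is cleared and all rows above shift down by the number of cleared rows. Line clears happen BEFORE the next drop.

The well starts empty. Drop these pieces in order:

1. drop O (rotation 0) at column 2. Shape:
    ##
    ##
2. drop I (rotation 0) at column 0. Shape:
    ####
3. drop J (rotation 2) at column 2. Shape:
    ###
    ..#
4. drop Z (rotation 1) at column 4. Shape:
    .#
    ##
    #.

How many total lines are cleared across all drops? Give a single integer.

Drop 1: O rot0 at col 2 lands with bottom-row=0; cleared 0 line(s) (total 0); column heights now [0 0 2 2 0 0], max=2
Drop 2: I rot0 at col 0 lands with bottom-row=2; cleared 0 line(s) (total 0); column heights now [3 3 3 3 0 0], max=3
Drop 3: J rot2 at col 2 lands with bottom-row=2; cleared 0 line(s) (total 0); column heights now [3 3 4 4 4 0], max=4
Drop 4: Z rot1 at col 4 lands with bottom-row=4; cleared 0 line(s) (total 0); column heights now [3 3 4 4 6 7], max=7

Answer: 0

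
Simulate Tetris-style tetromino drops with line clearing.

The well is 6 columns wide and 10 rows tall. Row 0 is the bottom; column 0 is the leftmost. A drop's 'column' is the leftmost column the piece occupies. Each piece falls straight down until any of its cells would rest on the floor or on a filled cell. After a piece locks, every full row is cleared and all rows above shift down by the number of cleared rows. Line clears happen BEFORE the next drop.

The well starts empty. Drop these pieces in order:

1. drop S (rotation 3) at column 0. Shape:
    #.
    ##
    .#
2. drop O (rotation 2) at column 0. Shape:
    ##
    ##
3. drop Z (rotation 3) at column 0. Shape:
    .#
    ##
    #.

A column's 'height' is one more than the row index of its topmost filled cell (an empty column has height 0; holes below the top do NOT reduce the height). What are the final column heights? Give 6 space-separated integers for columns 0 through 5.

Answer: 7 8 0 0 0 0

Derivation:
Drop 1: S rot3 at col 0 lands with bottom-row=0; cleared 0 line(s) (total 0); column heights now [3 2 0 0 0 0], max=3
Drop 2: O rot2 at col 0 lands with bottom-row=3; cleared 0 line(s) (total 0); column heights now [5 5 0 0 0 0], max=5
Drop 3: Z rot3 at col 0 lands with bottom-row=5; cleared 0 line(s) (total 0); column heights now [7 8 0 0 0 0], max=8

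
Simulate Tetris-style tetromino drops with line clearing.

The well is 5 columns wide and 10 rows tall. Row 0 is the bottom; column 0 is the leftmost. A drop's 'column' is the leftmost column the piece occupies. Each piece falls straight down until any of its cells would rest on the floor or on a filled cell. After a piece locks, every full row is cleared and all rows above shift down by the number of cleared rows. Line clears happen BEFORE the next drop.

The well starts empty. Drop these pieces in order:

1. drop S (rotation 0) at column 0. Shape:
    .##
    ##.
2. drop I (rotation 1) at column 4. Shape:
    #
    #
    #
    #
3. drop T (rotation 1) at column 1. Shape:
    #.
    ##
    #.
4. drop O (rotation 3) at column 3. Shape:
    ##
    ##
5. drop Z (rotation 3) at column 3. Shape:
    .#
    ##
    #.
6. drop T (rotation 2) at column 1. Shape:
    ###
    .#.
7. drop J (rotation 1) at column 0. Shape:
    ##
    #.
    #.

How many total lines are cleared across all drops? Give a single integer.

Answer: 1

Derivation:
Drop 1: S rot0 at col 0 lands with bottom-row=0; cleared 0 line(s) (total 0); column heights now [1 2 2 0 0], max=2
Drop 2: I rot1 at col 4 lands with bottom-row=0; cleared 0 line(s) (total 0); column heights now [1 2 2 0 4], max=4
Drop 3: T rot1 at col 1 lands with bottom-row=2; cleared 0 line(s) (total 0); column heights now [1 5 4 0 4], max=5
Drop 4: O rot3 at col 3 lands with bottom-row=4; cleared 0 line(s) (total 0); column heights now [1 5 4 6 6], max=6
Drop 5: Z rot3 at col 3 lands with bottom-row=6; cleared 0 line(s) (total 0); column heights now [1 5 4 8 9], max=9
Drop 6: T rot2 at col 1 lands with bottom-row=7; cleared 0 line(s) (total 0); column heights now [1 9 9 9 9], max=9
Drop 7: J rot1 at col 0 lands with bottom-row=7; cleared 1 line(s) (total 1); column heights now [9 9 8 8 8], max=9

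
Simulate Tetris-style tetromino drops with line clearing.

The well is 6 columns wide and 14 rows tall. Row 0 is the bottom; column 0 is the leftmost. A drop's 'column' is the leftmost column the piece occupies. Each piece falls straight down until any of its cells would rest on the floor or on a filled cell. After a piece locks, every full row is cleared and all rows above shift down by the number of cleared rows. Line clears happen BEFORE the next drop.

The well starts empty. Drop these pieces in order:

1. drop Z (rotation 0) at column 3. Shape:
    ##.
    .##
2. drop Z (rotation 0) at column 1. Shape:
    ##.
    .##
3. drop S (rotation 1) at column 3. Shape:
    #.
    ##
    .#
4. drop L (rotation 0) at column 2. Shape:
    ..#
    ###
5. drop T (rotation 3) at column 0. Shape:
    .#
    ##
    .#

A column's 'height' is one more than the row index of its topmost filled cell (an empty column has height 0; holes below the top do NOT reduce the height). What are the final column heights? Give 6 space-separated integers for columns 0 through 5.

Answer: 6 7 6 6 7 1

Derivation:
Drop 1: Z rot0 at col 3 lands with bottom-row=0; cleared 0 line(s) (total 0); column heights now [0 0 0 2 2 1], max=2
Drop 2: Z rot0 at col 1 lands with bottom-row=2; cleared 0 line(s) (total 0); column heights now [0 4 4 3 2 1], max=4
Drop 3: S rot1 at col 3 lands with bottom-row=2; cleared 0 line(s) (total 0); column heights now [0 4 4 5 4 1], max=5
Drop 4: L rot0 at col 2 lands with bottom-row=5; cleared 0 line(s) (total 0); column heights now [0 4 6 6 7 1], max=7
Drop 5: T rot3 at col 0 lands with bottom-row=4; cleared 0 line(s) (total 0); column heights now [6 7 6 6 7 1], max=7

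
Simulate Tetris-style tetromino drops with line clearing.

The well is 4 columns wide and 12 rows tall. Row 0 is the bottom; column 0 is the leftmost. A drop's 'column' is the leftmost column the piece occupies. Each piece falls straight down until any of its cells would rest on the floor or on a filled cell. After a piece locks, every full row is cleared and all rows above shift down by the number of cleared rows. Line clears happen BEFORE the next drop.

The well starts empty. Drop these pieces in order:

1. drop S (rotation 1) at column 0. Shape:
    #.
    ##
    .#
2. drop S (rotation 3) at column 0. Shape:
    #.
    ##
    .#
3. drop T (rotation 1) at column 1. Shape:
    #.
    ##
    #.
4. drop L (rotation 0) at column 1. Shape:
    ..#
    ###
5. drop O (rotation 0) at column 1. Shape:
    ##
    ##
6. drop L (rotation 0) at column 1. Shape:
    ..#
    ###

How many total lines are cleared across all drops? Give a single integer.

Answer: 0

Derivation:
Drop 1: S rot1 at col 0 lands with bottom-row=0; cleared 0 line(s) (total 0); column heights now [3 2 0 0], max=3
Drop 2: S rot3 at col 0 lands with bottom-row=2; cleared 0 line(s) (total 0); column heights now [5 4 0 0], max=5
Drop 3: T rot1 at col 1 lands with bottom-row=4; cleared 0 line(s) (total 0); column heights now [5 7 6 0], max=7
Drop 4: L rot0 at col 1 lands with bottom-row=7; cleared 0 line(s) (total 0); column heights now [5 8 8 9], max=9
Drop 5: O rot0 at col 1 lands with bottom-row=8; cleared 0 line(s) (total 0); column heights now [5 10 10 9], max=10
Drop 6: L rot0 at col 1 lands with bottom-row=10; cleared 0 line(s) (total 0); column heights now [5 11 11 12], max=12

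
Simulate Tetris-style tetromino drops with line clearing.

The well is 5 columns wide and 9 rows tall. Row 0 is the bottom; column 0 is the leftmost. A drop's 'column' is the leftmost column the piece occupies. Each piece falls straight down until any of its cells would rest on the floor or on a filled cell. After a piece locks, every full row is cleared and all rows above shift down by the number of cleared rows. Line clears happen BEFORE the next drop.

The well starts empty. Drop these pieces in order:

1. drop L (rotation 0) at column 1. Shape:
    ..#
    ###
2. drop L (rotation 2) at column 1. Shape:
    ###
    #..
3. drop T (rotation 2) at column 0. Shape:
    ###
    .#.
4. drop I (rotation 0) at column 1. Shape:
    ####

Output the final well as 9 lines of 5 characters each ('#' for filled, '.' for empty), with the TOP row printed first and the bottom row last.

Answer: .....
.....
.....
.####
###..
.#...
.###.
.#.#.
.###.

Derivation:
Drop 1: L rot0 at col 1 lands with bottom-row=0; cleared 0 line(s) (total 0); column heights now [0 1 1 2 0], max=2
Drop 2: L rot2 at col 1 lands with bottom-row=1; cleared 0 line(s) (total 0); column heights now [0 3 3 3 0], max=3
Drop 3: T rot2 at col 0 lands with bottom-row=3; cleared 0 line(s) (total 0); column heights now [5 5 5 3 0], max=5
Drop 4: I rot0 at col 1 lands with bottom-row=5; cleared 0 line(s) (total 0); column heights now [5 6 6 6 6], max=6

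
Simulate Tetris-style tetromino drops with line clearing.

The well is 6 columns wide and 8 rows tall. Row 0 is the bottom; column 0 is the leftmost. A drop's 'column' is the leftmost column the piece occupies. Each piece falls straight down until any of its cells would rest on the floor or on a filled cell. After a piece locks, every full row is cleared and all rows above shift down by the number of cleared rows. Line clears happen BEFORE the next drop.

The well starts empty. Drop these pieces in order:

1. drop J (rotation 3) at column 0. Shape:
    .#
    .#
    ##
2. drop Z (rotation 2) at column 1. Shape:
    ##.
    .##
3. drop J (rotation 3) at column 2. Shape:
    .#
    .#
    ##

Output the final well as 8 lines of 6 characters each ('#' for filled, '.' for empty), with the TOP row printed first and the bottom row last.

Answer: ......
...#..
...#..
..##..
.##...
.###..
.#....
##....

Derivation:
Drop 1: J rot3 at col 0 lands with bottom-row=0; cleared 0 line(s) (total 0); column heights now [1 3 0 0 0 0], max=3
Drop 2: Z rot2 at col 1 lands with bottom-row=2; cleared 0 line(s) (total 0); column heights now [1 4 4 3 0 0], max=4
Drop 3: J rot3 at col 2 lands with bottom-row=4; cleared 0 line(s) (total 0); column heights now [1 4 5 7 0 0], max=7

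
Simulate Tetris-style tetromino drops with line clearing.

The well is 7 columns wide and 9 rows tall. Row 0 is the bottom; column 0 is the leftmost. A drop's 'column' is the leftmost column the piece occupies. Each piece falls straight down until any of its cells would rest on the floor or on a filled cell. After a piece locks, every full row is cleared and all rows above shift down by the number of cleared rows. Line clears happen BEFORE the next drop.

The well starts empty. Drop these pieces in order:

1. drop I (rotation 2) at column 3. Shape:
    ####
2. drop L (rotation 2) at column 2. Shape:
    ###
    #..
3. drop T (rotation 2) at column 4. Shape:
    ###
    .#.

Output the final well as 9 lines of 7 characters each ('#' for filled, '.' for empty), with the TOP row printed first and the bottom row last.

Answer: .......
.......
.......
.......
.......
.......
....###
..####.
..#####

Derivation:
Drop 1: I rot2 at col 3 lands with bottom-row=0; cleared 0 line(s) (total 0); column heights now [0 0 0 1 1 1 1], max=1
Drop 2: L rot2 at col 2 lands with bottom-row=0; cleared 0 line(s) (total 0); column heights now [0 0 2 2 2 1 1], max=2
Drop 3: T rot2 at col 4 lands with bottom-row=1; cleared 0 line(s) (total 0); column heights now [0 0 2 2 3 3 3], max=3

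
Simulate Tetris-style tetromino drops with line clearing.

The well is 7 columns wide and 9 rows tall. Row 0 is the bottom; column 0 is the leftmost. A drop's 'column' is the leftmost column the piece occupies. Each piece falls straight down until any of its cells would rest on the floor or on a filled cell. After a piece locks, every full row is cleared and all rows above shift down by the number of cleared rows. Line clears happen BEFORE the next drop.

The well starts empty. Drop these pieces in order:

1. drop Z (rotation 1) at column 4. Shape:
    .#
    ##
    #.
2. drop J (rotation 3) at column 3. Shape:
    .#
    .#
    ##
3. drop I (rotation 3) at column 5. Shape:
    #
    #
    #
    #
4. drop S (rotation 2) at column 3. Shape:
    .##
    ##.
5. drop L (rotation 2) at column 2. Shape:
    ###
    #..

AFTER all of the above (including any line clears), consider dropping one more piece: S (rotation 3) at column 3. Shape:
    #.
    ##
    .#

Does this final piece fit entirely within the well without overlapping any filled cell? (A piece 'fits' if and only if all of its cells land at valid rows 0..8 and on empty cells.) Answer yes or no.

Answer: no

Derivation:
Drop 1: Z rot1 at col 4 lands with bottom-row=0; cleared 0 line(s) (total 0); column heights now [0 0 0 0 2 3 0], max=3
Drop 2: J rot3 at col 3 lands with bottom-row=2; cleared 0 line(s) (total 0); column heights now [0 0 0 3 5 3 0], max=5
Drop 3: I rot3 at col 5 lands with bottom-row=3; cleared 0 line(s) (total 0); column heights now [0 0 0 3 5 7 0], max=7
Drop 4: S rot2 at col 3 lands with bottom-row=6; cleared 0 line(s) (total 0); column heights now [0 0 0 7 8 8 0], max=8
Drop 5: L rot2 at col 2 lands with bottom-row=7; cleared 0 line(s) (total 0); column heights now [0 0 9 9 9 8 0], max=9
Test piece S rot3 at col 3 (width 2): heights before test = [0 0 9 9 9 8 0]; fits = False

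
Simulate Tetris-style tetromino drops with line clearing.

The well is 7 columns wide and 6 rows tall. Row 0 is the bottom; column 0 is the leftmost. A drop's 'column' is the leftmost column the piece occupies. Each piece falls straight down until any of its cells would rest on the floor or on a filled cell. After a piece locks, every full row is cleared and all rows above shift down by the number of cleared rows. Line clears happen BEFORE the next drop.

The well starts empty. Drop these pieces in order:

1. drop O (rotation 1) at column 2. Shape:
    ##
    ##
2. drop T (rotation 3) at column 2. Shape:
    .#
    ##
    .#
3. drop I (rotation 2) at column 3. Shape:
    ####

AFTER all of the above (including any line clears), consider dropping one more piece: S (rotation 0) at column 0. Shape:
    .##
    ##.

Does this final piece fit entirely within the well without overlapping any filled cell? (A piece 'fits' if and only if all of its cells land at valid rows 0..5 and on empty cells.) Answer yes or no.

Drop 1: O rot1 at col 2 lands with bottom-row=0; cleared 0 line(s) (total 0); column heights now [0 0 2 2 0 0 0], max=2
Drop 2: T rot3 at col 2 lands with bottom-row=2; cleared 0 line(s) (total 0); column heights now [0 0 4 5 0 0 0], max=5
Drop 3: I rot2 at col 3 lands with bottom-row=5; cleared 0 line(s) (total 0); column heights now [0 0 4 6 6 6 6], max=6
Test piece S rot0 at col 0 (width 3): heights before test = [0 0 4 6 6 6 6]; fits = True

Answer: yes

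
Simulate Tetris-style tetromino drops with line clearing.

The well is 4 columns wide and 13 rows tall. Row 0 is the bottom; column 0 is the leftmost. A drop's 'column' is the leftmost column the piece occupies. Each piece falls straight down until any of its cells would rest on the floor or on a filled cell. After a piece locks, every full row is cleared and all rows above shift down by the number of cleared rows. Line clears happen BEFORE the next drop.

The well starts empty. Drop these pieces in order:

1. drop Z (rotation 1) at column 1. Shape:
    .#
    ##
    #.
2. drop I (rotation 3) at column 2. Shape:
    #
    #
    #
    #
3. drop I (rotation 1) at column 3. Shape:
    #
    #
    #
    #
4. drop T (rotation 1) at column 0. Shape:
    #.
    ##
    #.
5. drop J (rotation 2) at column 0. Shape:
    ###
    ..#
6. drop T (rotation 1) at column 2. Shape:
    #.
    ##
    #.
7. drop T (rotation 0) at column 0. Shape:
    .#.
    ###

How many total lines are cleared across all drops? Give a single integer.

Answer: 2

Derivation:
Drop 1: Z rot1 at col 1 lands with bottom-row=0; cleared 0 line(s) (total 0); column heights now [0 2 3 0], max=3
Drop 2: I rot3 at col 2 lands with bottom-row=3; cleared 0 line(s) (total 0); column heights now [0 2 7 0], max=7
Drop 3: I rot1 at col 3 lands with bottom-row=0; cleared 0 line(s) (total 0); column heights now [0 2 7 4], max=7
Drop 4: T rot1 at col 0 lands with bottom-row=1; cleared 2 line(s) (total 2); column heights now [2 1 5 2], max=5
Drop 5: J rot2 at col 0 lands with bottom-row=5; cleared 0 line(s) (total 2); column heights now [7 7 7 2], max=7
Drop 6: T rot1 at col 2 lands with bottom-row=7; cleared 0 line(s) (total 2); column heights now [7 7 10 9], max=10
Drop 7: T rot0 at col 0 lands with bottom-row=10; cleared 0 line(s) (total 2); column heights now [11 12 11 9], max=12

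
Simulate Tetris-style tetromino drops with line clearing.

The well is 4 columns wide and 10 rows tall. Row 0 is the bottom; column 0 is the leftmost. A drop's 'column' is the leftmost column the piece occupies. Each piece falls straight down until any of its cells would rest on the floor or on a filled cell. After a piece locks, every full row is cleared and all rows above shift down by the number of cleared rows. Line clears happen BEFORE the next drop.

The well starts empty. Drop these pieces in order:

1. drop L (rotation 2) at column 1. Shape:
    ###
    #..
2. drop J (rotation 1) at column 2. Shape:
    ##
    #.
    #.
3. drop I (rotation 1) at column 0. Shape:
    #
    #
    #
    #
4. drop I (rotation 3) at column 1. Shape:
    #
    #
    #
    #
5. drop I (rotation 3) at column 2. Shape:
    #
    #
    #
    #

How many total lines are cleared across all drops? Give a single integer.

Drop 1: L rot2 at col 1 lands with bottom-row=0; cleared 0 line(s) (total 0); column heights now [0 2 2 2], max=2
Drop 2: J rot1 at col 2 lands with bottom-row=2; cleared 0 line(s) (total 0); column heights now [0 2 5 5], max=5
Drop 3: I rot1 at col 0 lands with bottom-row=0; cleared 1 line(s) (total 1); column heights now [3 1 4 4], max=4
Drop 4: I rot3 at col 1 lands with bottom-row=1; cleared 0 line(s) (total 1); column heights now [3 5 4 4], max=5
Drop 5: I rot3 at col 2 lands with bottom-row=4; cleared 0 line(s) (total 1); column heights now [3 5 8 4], max=8

Answer: 1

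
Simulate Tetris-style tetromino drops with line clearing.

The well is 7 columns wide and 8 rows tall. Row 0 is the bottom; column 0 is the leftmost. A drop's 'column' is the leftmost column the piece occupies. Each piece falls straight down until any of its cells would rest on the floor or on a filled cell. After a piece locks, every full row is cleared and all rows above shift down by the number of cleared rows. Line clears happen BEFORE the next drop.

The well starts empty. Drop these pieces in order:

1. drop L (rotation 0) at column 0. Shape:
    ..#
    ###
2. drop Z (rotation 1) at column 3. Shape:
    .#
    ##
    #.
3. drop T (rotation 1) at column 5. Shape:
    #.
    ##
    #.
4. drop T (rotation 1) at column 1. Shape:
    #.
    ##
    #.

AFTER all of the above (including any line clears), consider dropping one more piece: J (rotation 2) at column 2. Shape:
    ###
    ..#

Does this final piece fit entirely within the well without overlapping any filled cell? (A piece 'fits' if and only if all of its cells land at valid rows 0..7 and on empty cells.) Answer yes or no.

Answer: yes

Derivation:
Drop 1: L rot0 at col 0 lands with bottom-row=0; cleared 0 line(s) (total 0); column heights now [1 1 2 0 0 0 0], max=2
Drop 2: Z rot1 at col 3 lands with bottom-row=0; cleared 0 line(s) (total 0); column heights now [1 1 2 2 3 0 0], max=3
Drop 3: T rot1 at col 5 lands with bottom-row=0; cleared 0 line(s) (total 0); column heights now [1 1 2 2 3 3 2], max=3
Drop 4: T rot1 at col 1 lands with bottom-row=1; cleared 0 line(s) (total 0); column heights now [1 4 3 2 3 3 2], max=4
Test piece J rot2 at col 2 (width 3): heights before test = [1 4 3 2 3 3 2]; fits = True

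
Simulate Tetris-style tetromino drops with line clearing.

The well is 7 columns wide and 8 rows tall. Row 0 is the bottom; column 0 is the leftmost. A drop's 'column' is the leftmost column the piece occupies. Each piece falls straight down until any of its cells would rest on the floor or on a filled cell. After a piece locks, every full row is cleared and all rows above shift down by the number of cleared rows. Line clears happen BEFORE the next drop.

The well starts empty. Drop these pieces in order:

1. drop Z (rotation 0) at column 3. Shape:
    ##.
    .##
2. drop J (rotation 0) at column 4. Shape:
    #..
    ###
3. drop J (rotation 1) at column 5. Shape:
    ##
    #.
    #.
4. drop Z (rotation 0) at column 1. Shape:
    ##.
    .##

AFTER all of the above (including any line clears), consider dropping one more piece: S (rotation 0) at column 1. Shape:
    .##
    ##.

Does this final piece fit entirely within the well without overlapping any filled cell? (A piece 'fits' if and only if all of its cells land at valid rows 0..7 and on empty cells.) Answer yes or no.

Drop 1: Z rot0 at col 3 lands with bottom-row=0; cleared 0 line(s) (total 0); column heights now [0 0 0 2 2 1 0], max=2
Drop 2: J rot0 at col 4 lands with bottom-row=2; cleared 0 line(s) (total 0); column heights now [0 0 0 2 4 3 3], max=4
Drop 3: J rot1 at col 5 lands with bottom-row=3; cleared 0 line(s) (total 0); column heights now [0 0 0 2 4 6 6], max=6
Drop 4: Z rot0 at col 1 lands with bottom-row=2; cleared 0 line(s) (total 0); column heights now [0 4 4 3 4 6 6], max=6
Test piece S rot0 at col 1 (width 3): heights before test = [0 4 4 3 4 6 6]; fits = True

Answer: yes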